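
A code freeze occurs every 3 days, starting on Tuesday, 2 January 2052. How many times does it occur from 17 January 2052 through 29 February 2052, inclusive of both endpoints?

15

Occurrences land 3·i days after 2 January 2052 for i = 0, 1, 2, …
17 January 2052 is 15 days after the start; 15 ÷ 3 = 5 remainder 0. First occurrence in the window: #6 on 17 January 2052 (5×3 = 15 days in).
29 February 2052 is 58 days after the start; 58 ÷ 3 = 19 remainder 1. Last occurrence in the window: #20 on 28 February 2052.
Occurrences #6 through #20: 15 in total.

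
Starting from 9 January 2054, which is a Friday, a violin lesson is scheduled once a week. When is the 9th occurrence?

6 March 2054

The 9th occurrence is 8 intervals after the first: 8 × 7 = 56 days after 9 January 2054.
January has 31 days — 22 days to the end of January leaves 34.
February has 28 days (6 left).
6 days into March → 6 March 2054.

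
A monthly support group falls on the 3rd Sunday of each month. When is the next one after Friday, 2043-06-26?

June 2043 starts on a Monday; its first Sunday is the 7th, so the 3rd Sunday is the 21st — 2043-06-21.
That is not after 2043-06-26, so look at July 2043.
July 2043 starts on a Wednesday; its first Sunday is the 5th, so the 3rd Sunday is the 19th — 2043-07-19.

2043-07-19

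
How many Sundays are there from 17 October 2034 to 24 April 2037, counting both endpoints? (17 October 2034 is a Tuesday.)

17 October 2034 is a Tuesday; the first Sunday on or after it is 22 October 2034 (5 days later).
From 22 October 2034 to 24 April 2037: 70 + 365 + 366 + 114 = 915 days (rest of 2034, 2035, 2036, to 24 April 2037 in 2037).
915 ÷ 7 = 130 full weeks with remainder 5, so 130 more Sundays after the first → 131.

131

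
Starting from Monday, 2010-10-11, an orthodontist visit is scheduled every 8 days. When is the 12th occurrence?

2011-01-07

The 12th occurrence is 11 intervals after the first: 11 × 8 = 88 days after 2010-10-11.
October has 31 days — 20 days to the end of October leaves 68.
November has 30 days (38 left).
December has 31 days (7 left).
7 days into January → 2011-01-07.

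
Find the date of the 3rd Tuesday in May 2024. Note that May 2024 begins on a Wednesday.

21 May 2024

May 2024 begins on a Wednesday, so the first Tuesday is May 7 (6 days later).
The 3rd Tuesday is 2 weeks later: 7 + 14 = 21.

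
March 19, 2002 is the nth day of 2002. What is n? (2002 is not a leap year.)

78

Days in months before March: 31 + 28 = 59.
Plus 19 days into March → day 78.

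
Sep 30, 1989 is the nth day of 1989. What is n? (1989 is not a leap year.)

273

Days in months before Sep: 31 + 28 + 31 + 30 + 31 + 30 + 31 + 31 = 243.
Plus 30 days into Sep → day 273.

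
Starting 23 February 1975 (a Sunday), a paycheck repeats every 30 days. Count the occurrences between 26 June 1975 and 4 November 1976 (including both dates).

Occurrences land 30·i days after 23 February 1975 for i = 0, 1, 2, …
26 June 1975 is 123 days after the start; 123 ÷ 30 = 4 remainder 3; since the remainder is 3, round up to i = 5. First occurrence in the window: #6 on 23 July 1975 (5×30 = 150 days in).
4 November 1976 is 620 days after the start; 620 ÷ 30 = 20 remainder 20. Last occurrence in the window: #21 on 15 October 1976.
Occurrences #6 through #21: 16 in total.

16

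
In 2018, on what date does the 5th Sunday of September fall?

September 2018 begins on a Saturday, so the first Sunday is September 2 (1 day later).
The 5th Sunday is 4 weeks later: 2 + 28 = 30.

September 30, 2018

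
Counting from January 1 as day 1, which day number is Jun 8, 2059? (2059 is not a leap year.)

159

Days in months before Jun: 31 + 28 + 31 + 30 + 31 = 151.
Plus 8 days into Jun → day 159.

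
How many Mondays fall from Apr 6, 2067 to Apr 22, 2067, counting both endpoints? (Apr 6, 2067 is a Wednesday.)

Apr 6, 2067 is a Wednesday; the first Monday on or after it is Apr 11, 2067 (5 days later).
From Apr 11, 2067 to Apr 22, 2067 is 22 − 11 = 11 days.
11 ÷ 7 = 1 full weeks with remainder 4, so 1 more Mondays after the first → 2.

2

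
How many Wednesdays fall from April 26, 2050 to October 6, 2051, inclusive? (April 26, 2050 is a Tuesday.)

April 26, 2050 is a Tuesday; the first Wednesday on or after it is April 27, 2050 (1 day later).
From April 27, 2050 to October 6, 2051: 248 + 279 = 527 days (rest of 2050, to October 6, 2051 in 2051).
527 ÷ 7 = 75 full weeks with remainder 2, so 75 more Wednesdays after the first → 76.

76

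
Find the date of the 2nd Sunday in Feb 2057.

Feb 11, 2057

The first Sunday of Feb 2057 is Feb 4.
The 2nd Sunday is 1 weeks later: 4 + 7 = 11.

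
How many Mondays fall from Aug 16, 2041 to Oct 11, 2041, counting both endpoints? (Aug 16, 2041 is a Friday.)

8

Aug 16, 2041 is a Friday; the first Monday on or after it is Aug 19, 2041 (3 days later).
From Aug 19, 2041 to Oct 11, 2041: 12 + 30 + 11 = 53 days (rest of Aug, Sep, Oct).
53 ÷ 7 = 7 full weeks with remainder 4, so 7 more Mondays after the first → 8.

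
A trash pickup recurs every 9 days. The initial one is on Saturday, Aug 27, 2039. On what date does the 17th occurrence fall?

The 17th occurrence is 16 intervals after the first: 16 × 9 = 144 days after Aug 27, 2039.
Aug has 31 days — 4 days to the end of Aug leaves 140.
Sep has 30 days (110 left).
Oct has 31 days (79 left).
Nov has 30 days (49 left).
Dec has 31 days (18 left).
18 days into Jan → Jan 18, 2040.

Jan 18, 2040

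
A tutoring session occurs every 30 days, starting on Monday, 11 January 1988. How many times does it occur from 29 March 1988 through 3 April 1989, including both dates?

12

Occurrences land 30·i days after 11 January 1988 for i = 0, 1, 2, …
29 March 1988 is 78 days after the start; 78 ÷ 30 = 2 remainder 18; since the remainder is 18, round up to i = 3. First occurrence in the window: #4 on 10 April 1988 (3×30 = 90 days in).
3 April 1989 is 448 days after the start; 448 ÷ 30 = 14 remainder 28. Last occurrence in the window: #15 on 6 March 1989.
Occurrences #4 through #15: 12 in total.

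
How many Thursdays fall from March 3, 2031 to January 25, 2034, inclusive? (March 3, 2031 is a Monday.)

151

March 3, 2031 is a Monday; the first Thursday on or after it is March 6, 2031 (3 days later).
From March 6, 2031 to January 25, 2034: 300 + 366 + 365 + 25 = 1056 days (rest of 2031, 2032, 2033, to January 25, 2034 in 2034).
1056 ÷ 7 = 150 full weeks with remainder 6, so 150 more Thursdays after the first → 151.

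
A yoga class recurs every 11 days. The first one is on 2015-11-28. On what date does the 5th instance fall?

The 5th occurrence is 4 intervals after the first: 4 × 11 = 44 days after 2015-11-28.
November has 30 days — 2 days to the end of November leaves 42.
December has 31 days (11 left).
11 days into January → 2016-01-11.

2016-01-11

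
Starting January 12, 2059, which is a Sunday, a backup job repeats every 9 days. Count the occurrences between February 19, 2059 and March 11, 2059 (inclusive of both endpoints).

Occurrences land 9·i days after January 12, 2059 for i = 0, 1, 2, …
February 19, 2059 is 38 days after the start; 38 ÷ 9 = 4 remainder 2; since the remainder is 2, round up to i = 5. First occurrence in the window: #6 on February 26, 2059 (5×9 = 45 days in).
March 11, 2059 is 58 days after the start; 58 ÷ 9 = 6 remainder 4. Last occurrence in the window: #7 on March 7, 2059.
Occurrences #6 through #7: 2 in total.

2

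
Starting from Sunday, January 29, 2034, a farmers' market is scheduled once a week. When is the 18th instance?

The 18th occurrence is 17 intervals after the first: 17 × 7 = 119 days after January 29, 2034.
January has 31 days — 2 days to the end of January leaves 117.
February has 28 days (89 left).
March has 31 days (58 left).
April has 30 days (28 left).
28 days into May → May 28, 2034.

May 28, 2034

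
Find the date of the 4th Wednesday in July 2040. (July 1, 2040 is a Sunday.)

July 2040 begins on a Sunday, so the first Wednesday is July 4 (3 days later).
The 4th Wednesday is 3 weeks later: 4 + 21 = 25.

July 25, 2040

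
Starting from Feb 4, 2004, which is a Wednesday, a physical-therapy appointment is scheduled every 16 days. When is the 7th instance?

The 7th occurrence is 6 intervals after the first: 6 × 16 = 96 days after Feb 4, 2004.
Feb has 29 days — 25 days to the end of Feb leaves 71.
Mar has 31 days (40 left).
Apr has 30 days (10 left).
10 days into May → May 10, 2004.

May 10, 2004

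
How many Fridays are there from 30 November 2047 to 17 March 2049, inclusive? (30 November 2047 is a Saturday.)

30 November 2047 is a Saturday; the first Friday on or after it is 6 December 2047 (6 days later).
From 6 December 2047 to 17 March 2049: 25 + 366 + 76 = 467 days (rest of 2047, 2048, to 17 March 2049 in 2049).
467 ÷ 7 = 66 full weeks with remainder 5, so 66 more Fridays after the first → 67.

67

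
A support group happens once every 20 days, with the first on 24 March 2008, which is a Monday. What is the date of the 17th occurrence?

7 February 2009

The 17th occurrence is 16 intervals after the first: 16 × 20 = 320 days after 24 March 2008.
March has 31 days — 7 days to the end of March leaves 313.
April has 30 days (283 left).
May has 31 days (252 left).
June has 30 days (222 left).
July has 31 days (191 left).
August has 31 days (160 left).
September has 30 days (130 left).
October has 31 days (99 left).
November has 30 days (69 left).
December has 31 days (38 left).
January has 31 days (7 left).
7 days into February → 7 February 2009.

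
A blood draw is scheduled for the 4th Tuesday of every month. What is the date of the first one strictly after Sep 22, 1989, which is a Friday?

Sep 1989 starts on a Friday; its first Tuesday is the 5th, so the 4th Tuesday is the 26th — Sep 26, 1989.
Sep 26, 1989 is after Sep 22, 1989, so that is the next one.

Sep 26, 1989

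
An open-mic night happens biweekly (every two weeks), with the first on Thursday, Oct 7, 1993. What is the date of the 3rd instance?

Nov 4, 1993

The 3rd occurrence is 2 intervals after the first: 2 × 14 = 28 days after Oct 7, 1993.
Oct has 31 days — 24 days to the end of Oct leaves 4.
4 days into Nov → Nov 4, 1993.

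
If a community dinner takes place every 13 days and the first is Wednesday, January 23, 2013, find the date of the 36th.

The 36th occurrence is 35 intervals after the first: 35 × 13 = 455 days after January 23, 2013.
January has 31 days — 8 days to the end of January leaves 447.
From end of January to end of 2013 is 334 days (113 left).
January has 31 days (82 left).
February has 28 days (54 left).
March has 31 days (23 left).
23 days into April → April 23, 2014.

April 23, 2014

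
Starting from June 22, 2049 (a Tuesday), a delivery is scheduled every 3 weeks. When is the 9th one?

December 7, 2049

The 9th occurrence is 8 intervals after the first: 8 × 21 = 168 days after June 22, 2049.
June has 30 days — 8 days to the end of June leaves 160.
July has 31 days (129 left).
August has 31 days (98 left).
September has 30 days (68 left).
October has 31 days (37 left).
November has 30 days (7 left).
7 days into December → December 7, 2049.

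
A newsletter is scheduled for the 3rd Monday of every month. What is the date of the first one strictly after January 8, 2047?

January 2047 starts on a Tuesday; its first Monday is the 7th, so the 3rd Monday is the 21st — January 21, 2047.
January 21, 2047 is after January 8, 2047, so that is the next one.

January 21, 2047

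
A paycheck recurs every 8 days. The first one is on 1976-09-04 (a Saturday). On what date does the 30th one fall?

1977-04-24

The 30th occurrence is 29 intervals after the first: 29 × 8 = 232 days after 1976-09-04.
September has 30 days — 26 days to the end of September leaves 206.
October has 31 days (175 left).
November has 30 days (145 left).
December has 31 days (114 left).
January has 31 days (83 left).
February has 28 days (55 left).
March has 31 days (24 left).
24 days into April → 1977-04-24.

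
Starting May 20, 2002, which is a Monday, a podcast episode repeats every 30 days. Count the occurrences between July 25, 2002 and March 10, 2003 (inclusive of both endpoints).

7

Occurrences land 30·i days after May 20, 2002 for i = 0, 1, 2, …
July 25, 2002 is 66 days after the start; 66 ÷ 30 = 2 remainder 6; since the remainder is 6, round up to i = 3. First occurrence in the window: #4 on August 18, 2002 (3×30 = 90 days in).
March 10, 2003 is 294 days after the start; 294 ÷ 30 = 9 remainder 24. Last occurrence in the window: #10 on February 14, 2003.
Occurrences #4 through #10: 7 in total.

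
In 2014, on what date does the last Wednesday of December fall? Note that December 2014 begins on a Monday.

December 2014 begins on a Monday, so the first Wednesday is December 3 (2 days later).
December 2014 has 31 days. Adding weeks: 3, 10, 17, 24, 31 — the last one ≤ 31 is the 31st.

2014-12-31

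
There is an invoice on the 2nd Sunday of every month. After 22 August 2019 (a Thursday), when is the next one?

August 2019 starts on a Thursday; its first Sunday is the 4th, so the 2nd Sunday is the 11th — 11 August 2019.
That is not after 22 August 2019, so look at September 2019.
September 2019 starts on a Sunday; its first Sunday is the 1st, so the 2nd Sunday is the 8th — 8 September 2019.

8 September 2019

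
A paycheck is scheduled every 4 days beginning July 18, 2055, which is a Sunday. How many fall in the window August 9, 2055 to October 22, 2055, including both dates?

Occurrences land 4·i days after July 18, 2055 for i = 0, 1, 2, …
August 9, 2055 is 22 days after the start; 22 ÷ 4 = 5 remainder 2; since the remainder is 2, round up to i = 6. First occurrence in the window: #7 on August 11, 2055 (6×4 = 24 days in).
October 22, 2055 is 96 days after the start; 96 ÷ 4 = 24 remainder 0. Last occurrence in the window: #25 on October 22, 2055.
Occurrences #7 through #25: 19 in total.

19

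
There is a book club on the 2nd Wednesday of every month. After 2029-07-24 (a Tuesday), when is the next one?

July 2029 starts on a Sunday; its first Wednesday is the 4th, so the 2nd Wednesday is the 11th — 2029-07-11.
That is not after 2029-07-24, so look at August 2029.
August 2029 starts on a Wednesday; its first Wednesday is the 1st, so the 2nd Wednesday is the 8th — 2029-08-08.

2029-08-08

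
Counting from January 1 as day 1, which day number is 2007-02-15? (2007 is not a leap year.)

46

Days in months before February: 31 = 31.
Plus 15 days into February → day 46.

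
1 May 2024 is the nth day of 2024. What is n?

Days in months before May: 31 + 29 + 31 + 30 = 121.
Plus 1 day into May → day 122.

122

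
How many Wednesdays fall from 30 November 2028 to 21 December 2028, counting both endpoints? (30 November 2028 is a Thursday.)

3

30 November 2028 is a Thursday; the first Wednesday on or after it is 6 December 2028 (6 days later).
From 6 December 2028 to 21 December 2028 is 21 − 6 = 15 days.
15 ÷ 7 = 2 full weeks with remainder 1, so 2 more Wednesdays after the first → 3.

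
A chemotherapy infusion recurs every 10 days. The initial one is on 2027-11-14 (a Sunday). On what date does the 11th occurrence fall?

The 11th occurrence is 10 intervals after the first: 10 × 10 = 100 days after 2027-11-14.
November has 30 days — 16 days to the end of November leaves 84.
December has 31 days (53 left).
January has 31 days (22 left).
22 days into February → 2028-02-22.

2028-02-22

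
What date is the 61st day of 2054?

January has 31 days (61 − 31 = 30 remain).
February has 28 days (30 − 28 = 2 remain).
2 into March → March 2.

2 March 2054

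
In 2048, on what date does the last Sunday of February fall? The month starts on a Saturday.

February 2048 begins on a Saturday, so the first Sunday is February 2 (1 day later).
February 2048 has 29 days. Adding weeks: 2, 9, 16, 23 — the last one ≤ 29 is the 23rd.

February 23, 2048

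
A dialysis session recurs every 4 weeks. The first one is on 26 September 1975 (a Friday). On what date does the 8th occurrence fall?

9 April 1976

The 8th occurrence is 7 intervals after the first: 7 × 28 = 196 days after 26 September 1975.
September has 30 days — 4 days to the end of September leaves 192.
October has 31 days (161 left).
November has 30 days (131 left).
December has 31 days (100 left).
January has 31 days (69 left).
February has 29 days (40 left).
March has 31 days (9 left).
9 days into April → 9 April 1976.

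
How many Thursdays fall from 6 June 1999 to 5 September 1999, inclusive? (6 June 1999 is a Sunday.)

6 June 1999 is a Sunday; the first Thursday on or after it is 10 June 1999 (4 days later).
From 10 June 1999 to 5 September 1999: 20 + 31 + 31 + 5 = 87 days (rest of June, July, August, September).
87 ÷ 7 = 12 full weeks with remainder 3, so 12 more Thursdays after the first → 13.

13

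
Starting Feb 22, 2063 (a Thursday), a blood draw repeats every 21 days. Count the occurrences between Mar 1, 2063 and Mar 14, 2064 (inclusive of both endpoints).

18

Occurrences land 21·i days after Feb 22, 2063 for i = 0, 1, 2, …
Mar 1, 2063 is 7 days after the start; 7 ÷ 21 = 0 remainder 7; since the remainder is 7, round up to i = 1. First occurrence in the window: #2 on Mar 15, 2063 (1×21 = 21 days in).
Mar 14, 2064 is 386 days after the start; 386 ÷ 21 = 18 remainder 8. Last occurrence in the window: #19 on Mar 6, 2064.
Occurrences #2 through #19: 18 in total.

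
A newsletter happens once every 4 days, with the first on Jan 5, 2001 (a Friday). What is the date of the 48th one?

Jul 12, 2001

The 48th occurrence is 47 intervals after the first: 47 × 4 = 188 days after Jan 5, 2001.
Jan has 31 days — 26 days to the end of Jan leaves 162.
Feb has 28 days (134 left).
Mar has 31 days (103 left).
Apr has 30 days (73 left).
May has 31 days (42 left).
Jun has 30 days (12 left).
12 days into Jul → Jul 12, 2001.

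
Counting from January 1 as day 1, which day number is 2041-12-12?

Days in months before December: 31 + 28 + 31 + 30 + 31 + 30 + 31 + 31 + 30 + 31 + 30 = 334.
Plus 12 days into December → day 346.

346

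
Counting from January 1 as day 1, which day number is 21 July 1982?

Days in months before July: 31 + 28 + 31 + 30 + 31 + 30 = 181.
Plus 21 days into July → day 202.

202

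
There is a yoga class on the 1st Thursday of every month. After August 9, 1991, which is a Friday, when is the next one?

September 5, 1991

August 1991 starts on a Thursday, so its 1st Thursday is August 1, 1991.
That is not after August 9, 1991, so look at September 1991.
September 1991 starts on a Sunday, so its 1st Thursday is September 5, 1991 (4 days in).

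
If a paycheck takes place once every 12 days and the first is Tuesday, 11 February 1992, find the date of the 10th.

The 10th occurrence is 9 intervals after the first: 9 × 12 = 108 days after 11 February 1992.
February has 29 days — 18 days to the end of February leaves 90.
March has 31 days (59 left).
April has 30 days (29 left).
29 days into May → 29 May 1992.

29 May 1992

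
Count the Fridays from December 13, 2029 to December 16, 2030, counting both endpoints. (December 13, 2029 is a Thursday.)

53

December 13, 2029 is a Thursday; the first Friday on or after it is December 14, 2029 (1 day later).
From December 14, 2029 to December 16, 2030: 17 + 350 = 367 days (rest of 2029, to December 16, 2030 in 2030).
367 ÷ 7 = 52 full weeks with remainder 3, so 52 more Fridays after the first → 53.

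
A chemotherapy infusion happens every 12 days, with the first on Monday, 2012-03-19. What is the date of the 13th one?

2012-08-10

The 13th occurrence is 12 intervals after the first: 12 × 12 = 144 days after 2012-03-19.
March has 31 days — 12 days to the end of March leaves 132.
April has 30 days (102 left).
May has 31 days (71 left).
June has 30 days (41 left).
July has 31 days (10 left).
10 days into August → 2012-08-10.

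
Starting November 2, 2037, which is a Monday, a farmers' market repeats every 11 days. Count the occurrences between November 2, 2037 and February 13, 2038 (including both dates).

Occurrences land 11·i days after November 2, 2037 for i = 0, 1, 2, …
The window opens on the start date, so the first occurrence inside is #1 on November 2, 2037.
February 13, 2038 is 103 days after the start; 103 ÷ 11 = 9 remainder 4. Last occurrence in the window: #10 on February 9, 2038.
Occurrences #1 through #10: 10 in total.

10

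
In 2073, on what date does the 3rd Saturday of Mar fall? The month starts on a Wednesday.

Mar 2073 begins on a Wednesday, so the first Saturday is Mar 4 (3 days later).
The 3rd Saturday is 2 weeks later: 4 + 14 = 18.

Mar 18, 2073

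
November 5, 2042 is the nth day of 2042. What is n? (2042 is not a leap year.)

Days in months before November: 31 + 28 + 31 + 30 + 31 + 30 + 31 + 31 + 30 + 31 = 304.
Plus 5 days into November → day 309.

309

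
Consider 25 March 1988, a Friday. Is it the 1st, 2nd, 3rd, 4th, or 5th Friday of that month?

Day 25 falls in week ⌈25/7⌉ of the month.
Days 1–7 hold the 1st Friday, 8–14 the 2nd, 15–21 the 3rd, 22–28 the 4th, 29–31 the 5th.
25 is in the range for the 4th.

4th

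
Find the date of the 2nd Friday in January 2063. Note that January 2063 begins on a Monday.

12 January 2063

January 2063 begins on a Monday, so the first Friday is January 5 (4 days later).
The 2nd Friday is 1 weeks later: 5 + 7 = 12.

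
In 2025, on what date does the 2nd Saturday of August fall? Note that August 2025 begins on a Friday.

August 9, 2025

August 2025 begins on a Friday, so the first Saturday is August 2 (1 day later).
The 2nd Saturday is 1 weeks later: 2 + 7 = 9.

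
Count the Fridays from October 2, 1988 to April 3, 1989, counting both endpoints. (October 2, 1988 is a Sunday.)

October 2, 1988 is a Sunday; the first Friday on or after it is October 7, 1988 (5 days later).
From October 7, 1988 to April 3, 1989: 24 + 30 + 31 + 31 + 28 + 31 + 3 = 178 days (rest of October, November, December, January, February, March, April).
178 ÷ 7 = 25 full weeks with remainder 3, so 25 more Fridays after the first → 26.

26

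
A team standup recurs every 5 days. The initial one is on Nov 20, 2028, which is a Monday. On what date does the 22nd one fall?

Mar 5, 2029

The 22nd occurrence is 21 intervals after the first: 21 × 5 = 105 days after Nov 20, 2028.
Nov has 30 days — 10 days to the end of Nov leaves 95.
Dec has 31 days (64 left).
Jan has 31 days (33 left).
Feb has 28 days (5 left).
5 days into Mar → Mar 5, 2029.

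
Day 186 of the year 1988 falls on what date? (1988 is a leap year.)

July 4, 1988

January has 31 days (186 − 31 = 155 remain).
February has 29 days (155 − 29 = 126 remain).
March has 31 days (126 − 31 = 95 remain).
April has 30 days (95 − 30 = 65 remain).
May has 31 days (65 − 31 = 34 remain).
June has 30 days (34 − 30 = 4 remain).
4 into July → July 4.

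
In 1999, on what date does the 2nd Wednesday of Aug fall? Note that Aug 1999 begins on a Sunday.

Aug 11, 1999

Aug 1999 begins on a Sunday, so the first Wednesday is Aug 4 (3 days later).
The 2nd Wednesday is 1 weeks later: 4 + 7 = 11.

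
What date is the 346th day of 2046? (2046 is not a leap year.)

12 December 2046

January has 31 days (346 − 31 = 315 remain).
February has 28 days (315 − 28 = 287 remain).
March has 31 days (287 − 31 = 256 remain).
April has 30 days (256 − 30 = 226 remain).
May has 31 days (226 − 31 = 195 remain).
June has 30 days (195 − 30 = 165 remain).
July has 31 days (165 − 31 = 134 remain).
August has 31 days (134 − 31 = 103 remain).
September has 30 days (103 − 30 = 73 remain).
October has 31 days (73 − 31 = 42 remain).
November has 30 days (42 − 30 = 12 remain).
12 into December → December 12.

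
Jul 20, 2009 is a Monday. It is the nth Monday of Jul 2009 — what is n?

Day 20 falls in week ⌈20/7⌉ of the month.
Days 1–7 hold the 1st Monday, 8–14 the 2nd, 15–21 the 3rd, 22–28 the 4th, 29–31 the 5th.
20 is in the range for the 3rd.

3rd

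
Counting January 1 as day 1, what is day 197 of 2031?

Jan has 31 days (197 − 31 = 166 remain).
Feb has 28 days (166 − 28 = 138 remain).
Mar has 31 days (138 − 31 = 107 remain).
Apr has 30 days (107 − 30 = 77 remain).
May has 31 days (77 − 31 = 46 remain).
Jun has 30 days (46 − 30 = 16 remain).
16 into Jul → Jul 16.

Jul 16, 2031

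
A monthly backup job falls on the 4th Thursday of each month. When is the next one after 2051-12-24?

December 2051 starts on a Friday; its first Thursday is the 7th, so the 4th Thursday is the 28th — 2051-12-28.
2051-12-28 is after 2051-12-24, so that is the next one.

2051-12-28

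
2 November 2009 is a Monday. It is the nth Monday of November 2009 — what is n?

Day 2 falls in week ⌈2/7⌉ of the month.
Days 1–7 hold the 1st Monday, 8–14 the 2nd, 15–21 the 3rd, 22–28 the 4th, 29–31 the 5th.
2 is in the range for the 1st.

1st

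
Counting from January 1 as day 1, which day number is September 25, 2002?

268

Days in months before September: 31 + 28 + 31 + 30 + 31 + 30 + 31 + 31 = 243.
Plus 25 days into September → day 268.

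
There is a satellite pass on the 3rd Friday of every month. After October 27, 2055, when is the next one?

November 19, 2055

October 2055 starts on a Friday; its first Friday is the 1st, so the 3rd Friday is the 15th — October 15, 2055.
That is not after October 27, 2055, so look at November 2055.
November 2055 starts on a Monday; its first Friday is the 5th, so the 3rd Friday is the 19th — November 19, 2055.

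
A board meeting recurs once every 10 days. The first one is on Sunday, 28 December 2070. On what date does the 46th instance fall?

The 46th occurrence is 45 intervals after the first: 45 × 10 = 450 days after 28 December 2070.
December has 31 days — 3 days to the end of December leaves 447.
2071 has 365 days (82 left).
January has 31 days (51 left).
February has 29 days (22 left).
22 days into March → 22 March 2072.

22 March 2072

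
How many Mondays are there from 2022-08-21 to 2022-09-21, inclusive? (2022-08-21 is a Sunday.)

2022-08-21 is a Sunday; the first Monday on or after it is 2022-08-22 (1 day later).
From 2022-08-22 to 2022-09-21: 9 + 21 = 30 days (rest of August, September).
30 ÷ 7 = 4 full weeks with remainder 2, so 4 more Mondays after the first → 5.

5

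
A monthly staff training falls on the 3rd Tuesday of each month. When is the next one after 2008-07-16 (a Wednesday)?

July 2008 starts on a Tuesday; its first Tuesday is the 1st, so the 3rd Tuesday is the 15th — 2008-07-15.
That is not after 2008-07-16, so look at August 2008.
August 2008 starts on a Friday; its first Tuesday is the 5th, so the 3rd Tuesday is the 19th — 2008-08-19.

2008-08-19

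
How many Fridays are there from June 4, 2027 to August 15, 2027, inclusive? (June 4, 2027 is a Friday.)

June 4, 2027 is a Friday; the first Friday on or after it is June 4, 2027.
From June 4, 2027 to August 15, 2027: 26 + 31 + 15 = 72 days (rest of June, July, August).
72 ÷ 7 = 10 full weeks with remainder 2, so 10 more Fridays after the first → 11.

11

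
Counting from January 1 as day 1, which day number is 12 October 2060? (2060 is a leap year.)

Days in months before October: 31 + 29 + 31 + 30 + 31 + 30 + 31 + 31 + 30 = 274.
Plus 12 days into October → day 286.

286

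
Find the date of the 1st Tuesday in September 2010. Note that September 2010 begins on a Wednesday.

7 September 2010

September 2010 begins on a Wednesday, so the first Tuesday is September 7 (6 days later).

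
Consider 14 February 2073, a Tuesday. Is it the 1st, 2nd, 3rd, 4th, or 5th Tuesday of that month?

Day 14 falls in week ⌈14/7⌉ of the month.
Days 1–7 hold the 1st Tuesday, 8–14 the 2nd, 15–21 the 3rd, 22–28 the 4th, 29–31 the 5th.
14 is in the range for the 2nd.

2nd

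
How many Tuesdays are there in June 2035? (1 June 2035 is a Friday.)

1 June 2035 is a Friday; the first Tuesday on or after it is 5 June 2035 (4 days later).
From 5 June 2035 to 30 June 2035 is 30 − 5 = 25 days.
25 ÷ 7 = 3 full weeks with remainder 4, so 3 more Tuesdays after the first → 4.

4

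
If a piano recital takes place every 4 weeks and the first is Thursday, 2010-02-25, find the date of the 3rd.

2010-04-22

The 3rd occurrence is 2 intervals after the first: 2 × 28 = 56 days after 2010-02-25.
February has 28 days — 3 days to the end of February leaves 53.
March has 31 days (22 left).
22 days into April → 2010-04-22.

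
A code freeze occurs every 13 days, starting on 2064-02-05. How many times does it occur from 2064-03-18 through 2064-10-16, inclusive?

16

Occurrences land 13·i days after 2064-02-05 for i = 0, 1, 2, …
2064-03-18 is 42 days after the start; 42 ÷ 13 = 3 remainder 3; since the remainder is 3, round up to i = 4. First occurrence in the window: #5 on 2064-03-28 (4×13 = 52 days in).
2064-10-16 is 254 days after the start; 254 ÷ 13 = 19 remainder 7. Last occurrence in the window: #20 on 2064-10-09.
Occurrences #5 through #20: 16 in total.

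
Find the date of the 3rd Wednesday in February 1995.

15 February 1995

The first Wednesday of February 1995 is February 1.
The 3rd Wednesday is 2 weeks later: 1 + 14 = 15.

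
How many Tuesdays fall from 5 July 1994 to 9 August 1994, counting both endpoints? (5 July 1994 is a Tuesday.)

5 July 1994 is a Tuesday; the first Tuesday on or after it is 5 July 1994.
From 5 July 1994 to 9 August 1994: 26 + 9 = 35 days (rest of July, August).
35 ÷ 7 = 5 full weeks with remainder 0, so 5 more Tuesdays after the first → 6.

6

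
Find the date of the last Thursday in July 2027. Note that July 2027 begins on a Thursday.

July 2027 begins on a Thursday, so the first Thursday is July 1.
July 2027 has 31 days. Adding weeks: 1, 8, 15, 22, 29 — the last one ≤ 31 is the 29th.

2027-07-29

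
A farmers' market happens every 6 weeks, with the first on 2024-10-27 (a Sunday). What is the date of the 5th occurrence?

2025-04-13

The 5th occurrence is 4 intervals after the first: 4 × 42 = 168 days after 2024-10-27.
October has 31 days — 4 days to the end of October leaves 164.
November has 30 days (134 left).
December has 31 days (103 left).
January has 31 days (72 left).
February has 28 days (44 left).
March has 31 days (13 left).
13 days into April → 2025-04-13.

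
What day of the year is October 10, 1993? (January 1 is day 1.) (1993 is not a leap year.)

Days in months before October: 31 + 28 + 31 + 30 + 31 + 30 + 31 + 31 + 30 = 273.
Plus 10 days into October → day 283.

283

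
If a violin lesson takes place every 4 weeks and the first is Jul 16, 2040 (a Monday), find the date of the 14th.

Jul 15, 2041

The 14th occurrence is 13 intervals after the first: 13 × 28 = 364 days after Jul 16, 2040.
Jul has 31 days — 15 days to the end of Jul leaves 349.
Aug has 31 days (318 left).
Sep has 30 days (288 left).
Oct has 31 days (257 left).
Nov has 30 days (227 left).
Dec has 31 days (196 left).
Jan has 31 days (165 left).
Feb has 28 days (137 left).
Mar has 31 days (106 left).
Apr has 30 days (76 left).
May has 31 days (45 left).
Jun has 30 days (15 left).
15 days into Jul → Jul 15, 2041.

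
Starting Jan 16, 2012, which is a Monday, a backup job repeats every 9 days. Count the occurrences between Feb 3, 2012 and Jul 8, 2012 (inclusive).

Occurrences land 9·i days after Jan 16, 2012 for i = 0, 1, 2, …
Feb 3, 2012 is 18 days after the start; 18 ÷ 9 = 2 remainder 0. First occurrence in the window: #3 on Feb 3, 2012 (2×9 = 18 days in).
Jul 8, 2012 is 174 days after the start; 174 ÷ 9 = 19 remainder 3. Last occurrence in the window: #20 on Jul 5, 2012.
Occurrences #3 through #20: 18 in total.

18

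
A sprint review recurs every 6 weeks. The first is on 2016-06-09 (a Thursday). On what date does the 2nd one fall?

The 2nd occurrence is 1 interval after the first: 1 × 42 = 42 days after 2016-06-09.
June has 30 days — 21 days to the end of June leaves 21.
21 days into July → 2016-07-21.

2016-07-21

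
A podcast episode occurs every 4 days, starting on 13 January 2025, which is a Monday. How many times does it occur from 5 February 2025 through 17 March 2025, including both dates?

Occurrences land 4·i days after 13 January 2025 for i = 0, 1, 2, …
5 February 2025 is 23 days after the start; 23 ÷ 4 = 5 remainder 3; since the remainder is 3, round up to i = 6. First occurrence in the window: #7 on 6 February 2025 (6×4 = 24 days in).
17 March 2025 is 63 days after the start; 63 ÷ 4 = 15 remainder 3. Last occurrence in the window: #16 on 14 March 2025.
Occurrences #7 through #16: 10 in total.

10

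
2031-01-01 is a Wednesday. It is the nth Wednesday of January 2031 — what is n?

1st

Day 1 falls in week ⌈1/7⌉ of the month.
Days 1–7 hold the 1st Wednesday, 8–14 the 2nd, 15–21 the 3rd, 22–28 the 4th, 29–31 the 5th.
1 is in the range for the 1st.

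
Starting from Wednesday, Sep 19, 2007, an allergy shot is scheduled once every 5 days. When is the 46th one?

May 1, 2008

The 46th occurrence is 45 intervals after the first: 45 × 5 = 225 days after Sep 19, 2007.
Sep has 30 days — 11 days to the end of Sep leaves 214.
Oct has 31 days (183 left).
Nov has 30 days (153 left).
Dec has 31 days (122 left).
Jan has 31 days (91 left).
Feb has 29 days (62 left).
Mar has 31 days (31 left).
Apr has 30 days (1 left).
1 day into May → May 1, 2008.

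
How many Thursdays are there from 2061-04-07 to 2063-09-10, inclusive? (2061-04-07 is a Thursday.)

127

2061-04-07 is a Thursday; the first Thursday on or after it is 2061-04-07.
From 2061-04-07 to 2063-09-10: 268 + 365 + 253 = 886 days (rest of 2061, 2062, to 2063-09-10 in 2063).
886 ÷ 7 = 126 full weeks with remainder 4, so 126 more Thursdays after the first → 127.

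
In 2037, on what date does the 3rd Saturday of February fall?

21 February 2037

February 2037 begins on a Sunday, so the first Saturday is February 7 (6 days later).
The 3rd Saturday is 2 weeks later: 7 + 14 = 21.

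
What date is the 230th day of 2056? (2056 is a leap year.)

Jan has 31 days (230 − 31 = 199 remain).
Feb has 29 days (199 − 29 = 170 remain).
Mar has 31 days (170 − 31 = 139 remain).
Apr has 30 days (139 − 30 = 109 remain).
May has 31 days (109 − 31 = 78 remain).
Jun has 30 days (78 − 30 = 48 remain).
Jul has 31 days (48 − 31 = 17 remain).
17 into Aug → Aug 17.

Aug 17, 2056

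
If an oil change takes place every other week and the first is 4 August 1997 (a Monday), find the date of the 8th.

The 8th occurrence is 7 intervals after the first: 7 × 14 = 98 days after 4 August 1997.
August has 31 days — 27 days to the end of August leaves 71.
September has 30 days (41 left).
October has 31 days (10 left).
10 days into November → 10 November 1997.

10 November 1997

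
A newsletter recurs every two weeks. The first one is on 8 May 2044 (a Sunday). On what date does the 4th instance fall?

The 4th occurrence is 3 intervals after the first: 3 × 14 = 42 days after 8 May 2044.
May has 31 days — 23 days to the end of May leaves 19.
19 days into June → 19 June 2044.

19 June 2044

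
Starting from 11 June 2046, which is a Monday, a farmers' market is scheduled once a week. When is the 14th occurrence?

10 September 2046

The 14th occurrence is 13 intervals after the first: 13 × 7 = 91 days after 11 June 2046.
June has 30 days — 19 days to the end of June leaves 72.
July has 31 days (41 left).
August has 31 days (10 left).
10 days into September → 10 September 2046.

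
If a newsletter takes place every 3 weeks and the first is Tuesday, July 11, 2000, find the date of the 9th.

The 9th occurrence is 8 intervals after the first: 8 × 21 = 168 days after July 11, 2000.
July has 31 days — 20 days to the end of July leaves 148.
August has 31 days (117 left).
September has 30 days (87 left).
October has 31 days (56 left).
November has 30 days (26 left).
26 days into December → December 26, 2000.

December 26, 2000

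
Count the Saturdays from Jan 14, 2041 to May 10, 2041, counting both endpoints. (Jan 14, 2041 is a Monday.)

Jan 14, 2041 is a Monday; the first Saturday on or after it is Jan 19, 2041 (5 days later).
From Jan 19, 2041 to May 10, 2041: 12 + 28 + 31 + 30 + 10 = 111 days (rest of Jan, Feb, Mar, Apr, May).
111 ÷ 7 = 15 full weeks with remainder 6, so 15 more Saturdays after the first → 16.

16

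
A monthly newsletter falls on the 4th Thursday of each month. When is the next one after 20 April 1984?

26 April 1984

April 1984 starts on a Sunday; its first Thursday is the 5th, so the 4th Thursday is the 26th — 26 April 1984.
26 April 1984 is after 20 April 1984, so that is the next one.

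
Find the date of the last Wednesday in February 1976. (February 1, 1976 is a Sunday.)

February 1976 begins on a Sunday, so the first Wednesday is February 4 (3 days later).
February 1976 has 29 days. Adding weeks: 4, 11, 18, 25 — the last one ≤ 29 is the 25th.

February 25, 1976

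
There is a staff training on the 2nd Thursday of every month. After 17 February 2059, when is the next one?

13 March 2059

February 2059 starts on a Saturday; its first Thursday is the 6th, so the 2nd Thursday is the 13th — 13 February 2059.
That is not after 17 February 2059, so look at March 2059.
March 2059 starts on a Saturday; its first Thursday is the 6th, so the 2nd Thursday is the 13th — 13 March 2059.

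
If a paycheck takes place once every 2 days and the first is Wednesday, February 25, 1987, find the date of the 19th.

The 19th occurrence is 18 intervals after the first: 18 × 2 = 36 days after February 25, 1987.
February has 28 days — 3 days to the end of February leaves 33.
March has 31 days (2 left).
2 days into April → April 2, 1987.

April 2, 1987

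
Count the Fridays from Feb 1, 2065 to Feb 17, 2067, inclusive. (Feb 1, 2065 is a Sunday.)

Feb 1, 2065 is a Sunday; the first Friday on or after it is Feb 6, 2065 (5 days later).
From Feb 6, 2065 to Feb 17, 2067: 328 + 365 + 48 = 741 days (rest of 2065, 2066, to Feb 17, 2067 in 2067).
741 ÷ 7 = 105 full weeks with remainder 6, so 105 more Fridays after the first → 106.

106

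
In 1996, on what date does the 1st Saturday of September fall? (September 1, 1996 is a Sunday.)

September 7, 1996

September 1996 begins on a Sunday, so the first Saturday is September 7 (6 days later).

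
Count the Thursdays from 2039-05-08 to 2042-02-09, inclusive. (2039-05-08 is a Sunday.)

2039-05-08 is a Sunday; the first Thursday on or after it is 2039-05-12 (4 days later).
From 2039-05-12 to 2042-02-09: 233 + 366 + 365 + 40 = 1004 days (rest of 2039, 2040, 2041, to 2042-02-09 in 2042).
1004 ÷ 7 = 143 full weeks with remainder 3, so 143 more Thursdays after the first → 144.

144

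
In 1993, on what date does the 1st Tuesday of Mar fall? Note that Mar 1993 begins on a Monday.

Mar 1993 begins on a Monday, so the first Tuesday is Mar 2 (1 day later).

Mar 2, 1993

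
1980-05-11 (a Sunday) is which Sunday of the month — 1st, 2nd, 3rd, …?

Day 11 falls in week ⌈11/7⌉ of the month.
Days 1–7 hold the 1st Sunday, 8–14 the 2nd, 15–21 the 3rd, 22–28 the 4th, 29–31 the 5th.
11 is in the range for the 2nd.

2nd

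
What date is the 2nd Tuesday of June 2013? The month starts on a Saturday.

June 2013 begins on a Saturday, so the first Tuesday is June 4 (3 days later).
The 2nd Tuesday is 1 weeks later: 4 + 7 = 11.

June 11, 2013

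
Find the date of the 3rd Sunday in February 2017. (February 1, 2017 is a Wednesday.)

February 2017 begins on a Wednesday, so the first Sunday is February 5 (4 days later).
The 3rd Sunday is 2 weeks later: 5 + 14 = 19.

2017-02-19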